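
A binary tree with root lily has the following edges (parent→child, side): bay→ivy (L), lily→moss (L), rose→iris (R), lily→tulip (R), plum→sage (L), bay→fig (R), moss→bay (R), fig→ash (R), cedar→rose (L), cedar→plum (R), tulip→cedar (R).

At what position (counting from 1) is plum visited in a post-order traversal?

Post-order visits the left subtree, then the right subtree, then the node.
At lily: go left to moss.
  At moss: no left child.
  At moss: go right to bay.
    At bay: go left to ivy.
      ivy is a leaf — visit ivy.
    At bay: go right to fig.
      At fig: no left child.
      At fig: go right to ash.
        ash is a leaf — visit ash.
      Visit fig.
    Visit bay.
  Visit moss.
At lily: go right to tulip.
  At tulip: no left child.
  At tulip: go right to cedar.
    At cedar: go left to rose.
      At rose: no left child.
      At rose: go right to iris.
        iris is a leaf — visit iris.
      Visit rose.
    At cedar: go right to plum.
      At plum: go left to sage.
        sage is a leaf — visit sage.
      At plum: no right child.
      Visit plum.
    Visit cedar.
  Visit tulip.
Visit lily.
Full post-order sequence: ivy, ash, fig, bay, moss, iris, rose, sage, plum, cedar, tulip, lily.

9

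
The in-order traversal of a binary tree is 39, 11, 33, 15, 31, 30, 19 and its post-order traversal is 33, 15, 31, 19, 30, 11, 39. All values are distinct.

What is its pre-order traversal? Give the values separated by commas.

39, 11, 30, 31, 15, 33, 19

The last element of post-order is the root; it splits in-order into left and right subtrees.
Root 39: left subtree has 0 nodes { }, right has 6 {11, 33, 15, 31, 30, 19}.
  Root 11: left subtree has 0 nodes { }, right has 5 {33, 15, 31, 30, 19}.
    Root 30: left subtree has 3 nodes {33, 15, 31}, right has 1 {19}.
      Root 31: left subtree has 2 nodes {33, 15}, right has 0 { }.
        Root 15: left subtree has 1 node {33}, right has 0 { }.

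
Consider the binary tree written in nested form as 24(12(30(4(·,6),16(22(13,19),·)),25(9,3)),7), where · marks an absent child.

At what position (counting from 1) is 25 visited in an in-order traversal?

In-order visits the left subtree, then the node, then the right subtree.
At 24: go left to 12.
  At 12: go left to 30.
    At 30: go left to 4.
      At 4: no left child.
      Visit 4.
      At 4: go right to 6.
        6 is a leaf — visit 6.
    Visit 30.
    At 30: go right to 16.
      At 16: go left to 22.
        At 22: go left to 13.
          13 is a leaf — visit 13.
        Visit 22.
        At 22: go right to 19.
          19 is a leaf — visit 19.
      Visit 16.
      At 16: no right child.
  Visit 12.
  At 12: go right to 25.
    At 25: go left to 9.
      9 is a leaf — visit 9.
    Visit 25.
    At 25: go right to 3.
      3 is a leaf — visit 3.
Visit 24.
At 24: go right to 7.
  7 is a leaf — visit 7.
Full in-order sequence: 4, 6, 30, 13, 22, 19, 16, 12, 9, 25, 3, 24, 7.

10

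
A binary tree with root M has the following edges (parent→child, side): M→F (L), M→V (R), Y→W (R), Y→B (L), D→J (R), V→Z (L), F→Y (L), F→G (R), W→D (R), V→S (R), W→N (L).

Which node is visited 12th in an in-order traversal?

S

In-order visits the left subtree, then the node, then the right subtree.
At M: go left to F.
  At F: go left to Y.
    At Y: go left to B.
      B is a leaf — visit B.
    Visit Y.
    At Y: go right to W.
      At W: go left to N.
        N is a leaf — visit N.
      Visit W.
      At W: go right to D.
        At D: no left child.
        Visit D.
        At D: go right to J.
          J is a leaf — visit J.
  Visit F.
  At F: go right to G.
    G is a leaf — visit G.
Visit M.
At M: go right to V.
  At V: go left to Z.
    Z is a leaf — visit Z.
  Visit V.
  At V: go right to S.
    S is a leaf — visit S.
Full in-order sequence: B, Y, N, W, D, J, F, G, M, Z, V, S.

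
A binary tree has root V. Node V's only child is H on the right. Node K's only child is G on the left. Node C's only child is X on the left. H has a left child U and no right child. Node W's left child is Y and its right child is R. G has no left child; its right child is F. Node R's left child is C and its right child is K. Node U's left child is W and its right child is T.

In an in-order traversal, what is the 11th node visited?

In-order visits the left subtree, then the node, then the right subtree.
At V: no left child.
Visit V.
At V: go right to H.
  At H: go left to U.
    At U: go left to W.
      At W: go left to Y.
        Y is a leaf — visit Y.
      Visit W.
      At W: go right to R.
        At R: go left to C.
          At C: go left to X.
            X is a leaf — visit X.
          Visit C.
          At C: no right child.
        Visit R.
        At R: go right to K.
          At K: go left to G.
            At G: no left child.
            Visit G.
            At G: go right to F.
              F is a leaf — visit F.
          Visit K.
          At K: no right child.
    Visit U.
    At U: go right to T.
      T is a leaf — visit T.
  Visit H.
  At H: no right child.
Full in-order sequence: V, Y, W, X, C, R, G, F, K, U, T, H.

T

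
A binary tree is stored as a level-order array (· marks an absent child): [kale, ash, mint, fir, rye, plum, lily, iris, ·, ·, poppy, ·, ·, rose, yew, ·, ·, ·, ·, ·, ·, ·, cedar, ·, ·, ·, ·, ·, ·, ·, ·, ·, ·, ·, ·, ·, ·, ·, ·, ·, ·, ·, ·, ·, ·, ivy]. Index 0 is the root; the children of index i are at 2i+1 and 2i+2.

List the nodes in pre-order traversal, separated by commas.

kale, ash, fir, iris, rye, poppy, cedar, ivy, mint, plum, lily, rose, yew

Pre-order visits the node, then its left subtree, then its right subtree.
Visit kale.
At kale: go left to ash.
  Visit ash.
  At ash: go left to fir.
    Visit fir.
    At fir: go left to iris.
      iris is a leaf — visit iris.
    At fir: no right child.
  At ash: go right to rye.
    Visit rye.
    At rye: no left child.
    At rye: go right to poppy.
      Visit poppy.
      At poppy: no left child.
      At poppy: go right to cedar.
        Visit cedar.
        At cedar: go left to ivy.
          ivy is a leaf — visit ivy.
        At cedar: no right child.
At kale: go right to mint.
  Visit mint.
  At mint: go left to plum.
    plum is a leaf — visit plum.
  At mint: go right to lily.
    Visit lily.
    At lily: go left to rose.
      rose is a leaf — visit rose.
    At lily: go right to yew.
      yew is a leaf — visit yew.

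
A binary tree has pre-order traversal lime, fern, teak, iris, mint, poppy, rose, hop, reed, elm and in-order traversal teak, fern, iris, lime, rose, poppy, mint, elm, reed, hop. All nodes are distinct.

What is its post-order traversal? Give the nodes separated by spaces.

The first element of pre-order is the root; it splits in-order into left and right subtrees.
Root lime: left subtree has 3 nodes {teak, fern, iris}, right has 6 {rose, poppy, mint, elm, reed, hop}.
  Root fern: left subtree has 1 node {teak}, right has 1 {iris}.
  Root mint: left subtree has 2 nodes {rose, poppy}, right has 3 {elm, reed, hop}.
    Root poppy: left subtree has 1 node {rose}, right has 0 { }.
    Root hop: left subtree has 2 nodes {elm, reed}, right has 0 { }.
      Root reed: left subtree has 1 node {elm}, right has 0 { }.

teak iris fern rose poppy elm reed hop mint lime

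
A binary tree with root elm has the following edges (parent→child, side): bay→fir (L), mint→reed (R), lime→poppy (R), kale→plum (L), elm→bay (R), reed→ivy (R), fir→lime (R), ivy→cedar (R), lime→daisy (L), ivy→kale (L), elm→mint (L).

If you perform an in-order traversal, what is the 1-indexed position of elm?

In-order visits the left subtree, then the node, then the right subtree.
At elm: go left to mint.
  At mint: no left child.
  Visit mint.
  At mint: go right to reed.
    At reed: no left child.
    Visit reed.
    At reed: go right to ivy.
      At ivy: go left to kale.
        At kale: go left to plum.
          plum is a leaf — visit plum.
        Visit kale.
        At kale: no right child.
      Visit ivy.
      At ivy: go right to cedar.
        cedar is a leaf — visit cedar.
Visit elm.
At elm: go right to bay.
  At bay: go left to fir.
    At fir: no left child.
    Visit fir.
    At fir: go right to lime.
      At lime: go left to daisy.
        daisy is a leaf — visit daisy.
      Visit lime.
      At lime: go right to poppy.
        poppy is a leaf — visit poppy.
  Visit bay.
  At bay: no right child.
Full in-order sequence: mint, reed, plum, kale, ivy, cedar, elm, fir, daisy, lime, poppy, bay.

7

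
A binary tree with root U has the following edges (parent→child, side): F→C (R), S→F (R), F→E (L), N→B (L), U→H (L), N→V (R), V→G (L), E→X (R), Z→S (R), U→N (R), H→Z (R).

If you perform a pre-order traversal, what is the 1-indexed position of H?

2

Pre-order visits the node, then its left subtree, then its right subtree.
Visit U.
At U: go left to H.
  Visit H.
  At H: no left child.
  At H: go right to Z.
    Visit Z.
    At Z: no left child.
    At Z: go right to S.
      Visit S.
      At S: no left child.
      At S: go right to F.
        Visit F.
        At F: go left to E.
          Visit E.
          At E: no left child.
          At E: go right to X.
            X is a leaf — visit X.
        At F: go right to C.
          C is a leaf — visit C.
At U: go right to N.
  Visit N.
  At N: go left to B.
    B is a leaf — visit B.
  At N: go right to V.
    Visit V.
    At V: go left to G.
      G is a leaf — visit G.
    At V: no right child.
Full pre-order sequence: U, H, Z, S, F, E, X, C, N, B, V, G.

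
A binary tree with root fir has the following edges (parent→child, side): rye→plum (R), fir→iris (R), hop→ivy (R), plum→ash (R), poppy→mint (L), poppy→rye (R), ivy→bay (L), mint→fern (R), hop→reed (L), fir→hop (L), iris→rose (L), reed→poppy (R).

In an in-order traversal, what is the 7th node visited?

ash

In-order visits the left subtree, then the node, then the right subtree.
At fir: go left to hop.
  At hop: go left to reed.
    At reed: no left child.
    Visit reed.
    At reed: go right to poppy.
      At poppy: go left to mint.
        At mint: no left child.
        Visit mint.
        At mint: go right to fern.
          fern is a leaf — visit fern.
      Visit poppy.
      At poppy: go right to rye.
        At rye: no left child.
        Visit rye.
        At rye: go right to plum.
          At plum: no left child.
          Visit plum.
          At plum: go right to ash.
            ash is a leaf — visit ash.
  Visit hop.
  At hop: go right to ivy.
    At ivy: go left to bay.
      bay is a leaf — visit bay.
    Visit ivy.
    At ivy: no right child.
Visit fir.
At fir: go right to iris.
  At iris: go left to rose.
    rose is a leaf — visit rose.
  Visit iris.
  At iris: no right child.
Full in-order sequence: reed, mint, fern, poppy, rye, plum, ash, hop, bay, ivy, fir, rose, iris.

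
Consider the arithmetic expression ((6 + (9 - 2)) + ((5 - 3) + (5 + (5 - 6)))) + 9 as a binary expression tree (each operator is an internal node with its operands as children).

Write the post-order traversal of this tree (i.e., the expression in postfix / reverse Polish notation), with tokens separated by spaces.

Post-order on an expression tree gives postfix notation: for each operator, emit left operand, right operand, then the operator.

6 9 2 - + 5 3 - 5 5 6 - + + + 9 +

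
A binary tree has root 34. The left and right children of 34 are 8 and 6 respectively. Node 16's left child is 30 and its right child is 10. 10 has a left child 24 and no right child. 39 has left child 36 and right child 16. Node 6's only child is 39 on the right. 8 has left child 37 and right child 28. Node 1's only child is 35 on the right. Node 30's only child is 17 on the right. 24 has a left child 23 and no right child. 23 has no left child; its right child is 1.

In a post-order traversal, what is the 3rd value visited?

8

Post-order visits the left subtree, then the right subtree, then the node.
At 34: go left to 8.
  At 8: go left to 37.
    37 is a leaf — visit 37.
  At 8: go right to 28.
    28 is a leaf — visit 28.
  Visit 8.
At 34: go right to 6.
  At 6: no left child.
  At 6: go right to 39.
    At 39: go left to 36.
      36 is a leaf — visit 36.
    At 39: go right to 16.
      At 16: go left to 30.
        At 30: no left child.
        At 30: go right to 17.
          17 is a leaf — visit 17.
        Visit 30.
      At 16: go right to 10.
        At 10: go left to 24.
          At 24: go left to 23.
            At 23: no left child.
            At 23: go right to 1.
              At 1: no left child.
              At 1: go right to 35.
                35 is a leaf — visit 35.
              Visit 1.
            Visit 23.
          At 24: no right child.
          Visit 24.
        At 10: no right child.
        Visit 10.
      Visit 16.
    Visit 39.
  Visit 6.
Visit 34.
Full post-order sequence: 37, 28, 8, 36, 17, 30, 35, 1, 23, 24, 10, 16, 39, 6, 34.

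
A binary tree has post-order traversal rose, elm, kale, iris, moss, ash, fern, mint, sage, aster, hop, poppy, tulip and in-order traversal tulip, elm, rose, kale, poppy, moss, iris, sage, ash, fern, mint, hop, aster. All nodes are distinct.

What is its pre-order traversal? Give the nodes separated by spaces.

The last element of post-order is the root; it splits in-order into left and right subtrees.
Root tulip: left subtree has 0 nodes { }, right has 12 {elm, rose, kale, poppy, moss, iris, sage, ash, fern, mint, hop, aster}.
  Root poppy: left subtree has 3 nodes {elm, rose, kale}, right has 8 {moss, iris, sage, ash, fern, mint, hop, aster}.
    Root kale: left subtree has 2 nodes {elm, rose}, right has 0 { }.
      Root elm: left subtree has 0 nodes { }, right has 1 {rose}.
    Root hop: left subtree has 6 nodes {moss, iris, sage, ash, fern, mint}, right has 1 {aster}.
      Root sage: left subtree has 2 nodes {moss, iris}, right has 3 {ash, fern, mint}.
        Root moss: left subtree has 0 nodes { }, right has 1 {iris}.
        Root mint: left subtree has 2 nodes {ash, fern}, right has 0 { }.
          Root fern: left subtree has 1 node {ash}, right has 0 { }.

tulip poppy kale elm rose hop sage moss iris mint fern ash aster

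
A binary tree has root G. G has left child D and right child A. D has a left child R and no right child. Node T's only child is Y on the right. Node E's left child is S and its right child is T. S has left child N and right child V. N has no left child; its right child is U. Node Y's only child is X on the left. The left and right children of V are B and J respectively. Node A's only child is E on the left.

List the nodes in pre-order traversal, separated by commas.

G, D, R, A, E, S, N, U, V, B, J, T, Y, X

Pre-order visits the node, then its left subtree, then its right subtree.
Visit G.
At G: go left to D.
  Visit D.
  At D: go left to R.
    R is a leaf — visit R.
  At D: no right child.
At G: go right to A.
  Visit A.
  At A: go left to E.
    Visit E.
    At E: go left to S.
      Visit S.
      At S: go left to N.
        Visit N.
        At N: no left child.
        At N: go right to U.
          U is a leaf — visit U.
      At S: go right to V.
        Visit V.
        At V: go left to B.
          B is a leaf — visit B.
        At V: go right to J.
          J is a leaf — visit J.
    At E: go right to T.
      Visit T.
      At T: no left child.
      At T: go right to Y.
        Visit Y.
        At Y: go left to X.
          X is a leaf — visit X.
        At Y: no right child.
  At A: no right child.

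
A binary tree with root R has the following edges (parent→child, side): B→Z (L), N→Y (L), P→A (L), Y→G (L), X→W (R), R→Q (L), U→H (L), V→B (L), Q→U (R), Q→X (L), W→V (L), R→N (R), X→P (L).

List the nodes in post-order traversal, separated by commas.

A, P, Z, B, V, W, X, H, U, Q, G, Y, N, R

Post-order visits the left subtree, then the right subtree, then the node.
At R: go left to Q.
  At Q: go left to X.
    At X: go left to P.
      At P: go left to A.
        A is a leaf — visit A.
      At P: no right child.
      Visit P.
    At X: go right to W.
      At W: go left to V.
        At V: go left to B.
          At B: go left to Z.
            Z is a leaf — visit Z.
          At B: no right child.
          Visit B.
        At V: no right child.
        Visit V.
      At W: no right child.
      Visit W.
    Visit X.
  At Q: go right to U.
    At U: go left to H.
      H is a leaf — visit H.
    At U: no right child.
    Visit U.
  Visit Q.
At R: go right to N.
  At N: go left to Y.
    At Y: go left to G.
      G is a leaf — visit G.
    At Y: no right child.
    Visit Y.
  At N: no right child.
  Visit N.
Visit R.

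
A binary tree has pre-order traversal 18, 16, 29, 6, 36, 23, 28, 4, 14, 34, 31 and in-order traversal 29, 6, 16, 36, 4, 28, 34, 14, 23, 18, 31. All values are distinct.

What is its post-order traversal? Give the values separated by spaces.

6 29 4 34 14 28 23 36 16 31 18

The first element of pre-order is the root; it splits in-order into left and right subtrees.
Root 18: left subtree has 9 nodes {29, 6, 16, 36, 4, 28, 34, 14, 23}, right has 1 {31}.
  Root 16: left subtree has 2 nodes {29, 6}, right has 6 {36, 4, 28, 34, 14, 23}.
    Root 29: left subtree has 0 nodes { }, right has 1 {6}.
    Root 36: left subtree has 0 nodes { }, right has 5 {4, 28, 34, 14, 23}.
      Root 23: left subtree has 4 nodes {4, 28, 34, 14}, right has 0 { }.
        Root 28: left subtree has 1 node {4}, right has 2 {34, 14}.
          Root 14: left subtree has 1 node {34}, right has 0 { }.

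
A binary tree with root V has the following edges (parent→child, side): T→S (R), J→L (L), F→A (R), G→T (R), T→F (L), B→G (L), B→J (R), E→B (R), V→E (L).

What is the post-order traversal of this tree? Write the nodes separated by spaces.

Post-order visits the left subtree, then the right subtree, then the node.
At V: go left to E.
  At E: no left child.
  At E: go right to B.
    At B: go left to G.
      At G: no left child.
      At G: go right to T.
        At T: go left to F.
          At F: no left child.
          At F: go right to A.
            A is a leaf — visit A.
          Visit F.
        At T: go right to S.
          S is a leaf — visit S.
        Visit T.
      Visit G.
    At B: go right to J.
      At J: go left to L.
        L is a leaf — visit L.
      At J: no right child.
      Visit J.
    Visit B.
  Visit E.
At V: no right child.
Visit V.

A F S T G L J B E V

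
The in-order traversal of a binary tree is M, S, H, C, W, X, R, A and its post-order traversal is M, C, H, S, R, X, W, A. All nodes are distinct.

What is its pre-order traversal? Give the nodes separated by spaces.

The last element of post-order is the root; it splits in-order into left and right subtrees.
Root A: left subtree has 7 nodes {M, S, H, C, W, X, R}, right has 0 { }.
  Root W: left subtree has 4 nodes {M, S, H, C}, right has 2 {X, R}.
    Root S: left subtree has 1 node {M}, right has 2 {H, C}.
      Root H: left subtree has 0 nodes { }, right has 1 {C}.
    Root X: left subtree has 0 nodes { }, right has 1 {R}.

A W S M H C X R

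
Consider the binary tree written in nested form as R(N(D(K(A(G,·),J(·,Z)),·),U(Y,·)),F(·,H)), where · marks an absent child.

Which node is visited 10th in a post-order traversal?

Post-order visits the left subtree, then the right subtree, then the node.
At R: go left to N.
  At N: go left to D.
    At D: go left to K.
      At K: go left to A.
        At A: go left to G.
          G is a leaf — visit G.
        At A: no right child.
        Visit A.
      At K: go right to J.
        At J: no left child.
        At J: go right to Z.
          Z is a leaf — visit Z.
        Visit J.
      Visit K.
    At D: no right child.
    Visit D.
  At N: go right to U.
    At U: go left to Y.
      Y is a leaf — visit Y.
    At U: no right child.
    Visit U.
  Visit N.
At R: go right to F.
  At F: no left child.
  At F: go right to H.
    H is a leaf — visit H.
  Visit F.
Visit R.
Full post-order sequence: G, A, Z, J, K, D, Y, U, N, H, F, R.

H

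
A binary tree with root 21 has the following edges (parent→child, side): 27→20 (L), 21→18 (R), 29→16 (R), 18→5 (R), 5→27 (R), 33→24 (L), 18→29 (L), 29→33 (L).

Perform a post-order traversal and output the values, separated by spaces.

24 33 16 29 20 27 5 18 21

Post-order visits the left subtree, then the right subtree, then the node.
At 21: no left child.
At 21: go right to 18.
  At 18: go left to 29.
    At 29: go left to 33.
      At 33: go left to 24.
        24 is a leaf — visit 24.
      At 33: no right child.
      Visit 33.
    At 29: go right to 16.
      16 is a leaf — visit 16.
    Visit 29.
  At 18: go right to 5.
    At 5: no left child.
    At 5: go right to 27.
      At 27: go left to 20.
        20 is a leaf — visit 20.
      At 27: no right child.
      Visit 27.
    Visit 5.
  Visit 18.
Visit 21.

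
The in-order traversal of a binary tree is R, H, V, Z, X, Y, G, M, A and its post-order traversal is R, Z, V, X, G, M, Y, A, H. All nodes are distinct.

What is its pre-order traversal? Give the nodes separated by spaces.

H R A Y X V Z M G

The last element of post-order is the root; it splits in-order into left and right subtrees.
Root H: left subtree has 1 node {R}, right has 7 {V, Z, X, Y, G, M, A}.
  Root A: left subtree has 6 nodes {V, Z, X, Y, G, M}, right has 0 { }.
    Root Y: left subtree has 3 nodes {V, Z, X}, right has 2 {G, M}.
      Root X: left subtree has 2 nodes {V, Z}, right has 0 { }.
        Root V: left subtree has 0 nodes { }, right has 1 {Z}.
      Root M: left subtree has 1 node {G}, right has 0 { }.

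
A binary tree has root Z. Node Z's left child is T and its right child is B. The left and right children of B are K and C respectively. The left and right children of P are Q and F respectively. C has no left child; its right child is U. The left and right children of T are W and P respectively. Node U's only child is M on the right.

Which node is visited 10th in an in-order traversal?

In-order visits the left subtree, then the node, then the right subtree.
At Z: go left to T.
  At T: go left to W.
    W is a leaf — visit W.
  Visit T.
  At T: go right to P.
    At P: go left to Q.
      Q is a leaf — visit Q.
    Visit P.
    At P: go right to F.
      F is a leaf — visit F.
Visit Z.
At Z: go right to B.
  At B: go left to K.
    K is a leaf — visit K.
  Visit B.
  At B: go right to C.
    At C: no left child.
    Visit C.
    At C: go right to U.
      At U: no left child.
      Visit U.
      At U: go right to M.
        M is a leaf — visit M.
Full in-order sequence: W, T, Q, P, F, Z, K, B, C, U, M.

U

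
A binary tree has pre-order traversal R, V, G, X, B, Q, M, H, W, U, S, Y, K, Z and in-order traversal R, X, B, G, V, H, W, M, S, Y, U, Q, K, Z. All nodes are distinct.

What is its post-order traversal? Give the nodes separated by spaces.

B X G W H Y S U M Z K Q V R

The first element of pre-order is the root; it splits in-order into left and right subtrees.
Root R: left subtree has 0 nodes { }, right has 13 {X, B, G, V, H, W, M, S, Y, U, Q, K, Z}.
  Root V: left subtree has 3 nodes {X, B, G}, right has 9 {H, W, M, S, Y, U, Q, K, Z}.
    Root G: left subtree has 2 nodes {X, B}, right has 0 { }.
      Root X: left subtree has 0 nodes { }, right has 1 {B}.
    Root Q: left subtree has 6 nodes {H, W, M, S, Y, U}, right has 2 {K, Z}.
      Root M: left subtree has 2 nodes {H, W}, right has 3 {S, Y, U}.
        Root H: left subtree has 0 nodes { }, right has 1 {W}.
        Root U: left subtree has 2 nodes {S, Y}, right has 0 { }.
          Root S: left subtree has 0 nodes { }, right has 1 {Y}.
      Root K: left subtree has 0 nodes { }, right has 1 {Z}.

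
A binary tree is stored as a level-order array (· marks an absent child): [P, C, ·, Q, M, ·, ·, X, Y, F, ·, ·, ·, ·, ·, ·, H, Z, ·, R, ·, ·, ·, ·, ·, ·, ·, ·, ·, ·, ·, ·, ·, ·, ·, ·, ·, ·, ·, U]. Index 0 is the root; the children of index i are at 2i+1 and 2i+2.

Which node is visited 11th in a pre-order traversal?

Pre-order visits the node, then its left subtree, then its right subtree.
Visit P.
At P: go left to C.
  Visit C.
  At C: go left to Q.
    Visit Q.
    At Q: go left to X.
      Visit X.
      At X: no left child.
      At X: go right to H.
        H is a leaf — visit H.
    At Q: go right to Y.
      Visit Y.
      At Y: go left to Z.
        Z is a leaf — visit Z.
      At Y: no right child.
  At C: go right to M.
    Visit M.
    At M: go left to F.
      Visit F.
      At F: go left to R.
        Visit R.
        At R: go left to U.
          U is a leaf — visit U.
        At R: no right child.
      At F: no right child.
    At M: no right child.
At P: no right child.
Full pre-order sequence: P, C, Q, X, H, Y, Z, M, F, R, U.

U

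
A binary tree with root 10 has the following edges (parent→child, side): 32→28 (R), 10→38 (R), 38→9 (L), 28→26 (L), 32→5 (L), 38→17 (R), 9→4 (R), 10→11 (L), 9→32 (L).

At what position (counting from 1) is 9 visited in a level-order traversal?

Level-order visits nodes level by level from the root, left to right within each level.
Level 0: 10
Level 1: 11, 38
Level 2: 9, 17
Level 3: 32, 4
Level 4: 5, 28
Level 5: 26
Full level-order sequence: 10, 11, 38, 9, 17, 32, 4, 5, 28, 26.

4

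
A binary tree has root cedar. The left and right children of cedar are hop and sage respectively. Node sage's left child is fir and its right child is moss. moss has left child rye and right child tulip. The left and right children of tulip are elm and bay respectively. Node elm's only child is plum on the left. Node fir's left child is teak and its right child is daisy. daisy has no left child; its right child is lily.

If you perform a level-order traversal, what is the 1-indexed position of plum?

13

Level-order visits nodes level by level from the root, left to right within each level.
Level 0: cedar
Level 1: hop, sage
Level 2: fir, moss
Level 3: teak, daisy, rye, tulip
Level 4: lily, elm, bay
Level 5: plum
Full level-order sequence: cedar, hop, sage, fir, moss, teak, daisy, rye, tulip, lily, elm, bay, plum.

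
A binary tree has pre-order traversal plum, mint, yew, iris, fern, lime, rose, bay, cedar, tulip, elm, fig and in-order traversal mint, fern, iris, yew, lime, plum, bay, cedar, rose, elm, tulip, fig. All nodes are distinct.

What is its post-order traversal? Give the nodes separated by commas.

The first element of pre-order is the root; it splits in-order into left and right subtrees.
Root plum: left subtree has 5 nodes {mint, fern, iris, yew, lime}, right has 6 {bay, cedar, rose, elm, tulip, fig}.
  Root mint: left subtree has 0 nodes { }, right has 4 {fern, iris, yew, lime}.
    Root yew: left subtree has 2 nodes {fern, iris}, right has 1 {lime}.
      Root iris: left subtree has 1 node {fern}, right has 0 { }.
  Root rose: left subtree has 2 nodes {bay, cedar}, right has 3 {elm, tulip, fig}.
    Root bay: left subtree has 0 nodes { }, right has 1 {cedar}.
    Root tulip: left subtree has 1 node {elm}, right has 1 {fig}.

fern, iris, lime, yew, mint, cedar, bay, elm, fig, tulip, rose, plum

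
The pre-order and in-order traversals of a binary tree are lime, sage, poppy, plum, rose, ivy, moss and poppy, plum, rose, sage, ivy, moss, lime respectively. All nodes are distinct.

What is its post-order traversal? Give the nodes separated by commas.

rose, plum, poppy, moss, ivy, sage, lime

The first element of pre-order is the root; it splits in-order into left and right subtrees.
Root lime: left subtree has 6 nodes {poppy, plum, rose, sage, ivy, moss}, right has 0 { }.
  Root sage: left subtree has 3 nodes {poppy, plum, rose}, right has 2 {ivy, moss}.
    Root poppy: left subtree has 0 nodes { }, right has 2 {plum, rose}.
      Root plum: left subtree has 0 nodes { }, right has 1 {rose}.
    Root ivy: left subtree has 0 nodes { }, right has 1 {moss}.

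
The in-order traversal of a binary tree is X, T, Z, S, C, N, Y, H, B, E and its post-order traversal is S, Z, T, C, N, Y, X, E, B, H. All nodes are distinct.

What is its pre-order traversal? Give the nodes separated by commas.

The last element of post-order is the root; it splits in-order into left and right subtrees.
Root H: left subtree has 7 nodes {X, T, Z, S, C, N, Y}, right has 2 {B, E}.
  Root X: left subtree has 0 nodes { }, right has 6 {T, Z, S, C, N, Y}.
    Root Y: left subtree has 5 nodes {T, Z, S, C, N}, right has 0 { }.
      Root N: left subtree has 4 nodes {T, Z, S, C}, right has 0 { }.
        Root C: left subtree has 3 nodes {T, Z, S}, right has 0 { }.
          Root T: left subtree has 0 nodes { }, right has 2 {Z, S}.
            Root Z: left subtree has 0 nodes { }, right has 1 {S}.
  Root B: left subtree has 0 nodes { }, right has 1 {E}.

H, X, Y, N, C, T, Z, S, B, E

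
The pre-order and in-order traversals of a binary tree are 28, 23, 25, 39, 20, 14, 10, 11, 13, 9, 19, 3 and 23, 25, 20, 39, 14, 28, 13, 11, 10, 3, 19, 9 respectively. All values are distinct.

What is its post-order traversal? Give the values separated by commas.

The first element of pre-order is the root; it splits in-order into left and right subtrees.
Root 28: left subtree has 5 nodes {23, 25, 20, 39, 14}, right has 6 {13, 11, 10, 3, 19, 9}.
  Root 23: left subtree has 0 nodes { }, right has 4 {25, 20, 39, 14}.
    Root 25: left subtree has 0 nodes { }, right has 3 {20, 39, 14}.
      Root 39: left subtree has 1 node {20}, right has 1 {14}.
  Root 10: left subtree has 2 nodes {13, 11}, right has 3 {3, 19, 9}.
    Root 11: left subtree has 1 node {13}, right has 0 { }.
    Root 9: left subtree has 2 nodes {3, 19}, right has 0 { }.
      Root 19: left subtree has 1 node {3}, right has 0 { }.

20, 14, 39, 25, 23, 13, 11, 3, 19, 9, 10, 28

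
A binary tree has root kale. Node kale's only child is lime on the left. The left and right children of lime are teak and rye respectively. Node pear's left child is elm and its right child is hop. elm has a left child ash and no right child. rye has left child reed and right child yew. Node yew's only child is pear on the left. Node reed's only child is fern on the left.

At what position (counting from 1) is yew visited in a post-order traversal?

Post-order visits the left subtree, then the right subtree, then the node.
At kale: go left to lime.
  At lime: go left to teak.
    teak is a leaf — visit teak.
  At lime: go right to rye.
    At rye: go left to reed.
      At reed: go left to fern.
        fern is a leaf — visit fern.
      At reed: no right child.
      Visit reed.
    At rye: go right to yew.
      At yew: go left to pear.
        At pear: go left to elm.
          At elm: go left to ash.
            ash is a leaf — visit ash.
          At elm: no right child.
          Visit elm.
        At pear: go right to hop.
          hop is a leaf — visit hop.
        Visit pear.
      At yew: no right child.
      Visit yew.
    Visit rye.
  Visit lime.
At kale: no right child.
Visit kale.
Full post-order sequence: teak, fern, reed, ash, elm, hop, pear, yew, rye, lime, kale.

8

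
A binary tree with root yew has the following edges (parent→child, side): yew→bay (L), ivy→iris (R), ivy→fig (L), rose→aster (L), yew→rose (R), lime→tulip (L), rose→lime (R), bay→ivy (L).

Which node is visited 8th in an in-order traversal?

In-order visits the left subtree, then the node, then the right subtree.
At yew: go left to bay.
  At bay: go left to ivy.
    At ivy: go left to fig.
      fig is a leaf — visit fig.
    Visit ivy.
    At ivy: go right to iris.
      iris is a leaf — visit iris.
  Visit bay.
  At bay: no right child.
Visit yew.
At yew: go right to rose.
  At rose: go left to aster.
    aster is a leaf — visit aster.
  Visit rose.
  At rose: go right to lime.
    At lime: go left to tulip.
      tulip is a leaf — visit tulip.
    Visit lime.
    At lime: no right child.
Full in-order sequence: fig, ivy, iris, bay, yew, aster, rose, tulip, lime.

tulip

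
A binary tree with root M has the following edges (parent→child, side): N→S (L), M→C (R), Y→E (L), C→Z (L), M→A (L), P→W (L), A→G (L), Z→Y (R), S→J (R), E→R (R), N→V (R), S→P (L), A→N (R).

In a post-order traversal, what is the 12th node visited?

Z

Post-order visits the left subtree, then the right subtree, then the node.
At M: go left to A.
  At A: go left to G.
    G is a leaf — visit G.
  At A: go right to N.
    At N: go left to S.
      At S: go left to P.
        At P: go left to W.
          W is a leaf — visit W.
        At P: no right child.
        Visit P.
      At S: go right to J.
        J is a leaf — visit J.
      Visit S.
    At N: go right to V.
      V is a leaf — visit V.
    Visit N.
  Visit A.
At M: go right to C.
  At C: go left to Z.
    At Z: no left child.
    At Z: go right to Y.
      At Y: go left to E.
        At E: no left child.
        At E: go right to R.
          R is a leaf — visit R.
        Visit E.
      At Y: no right child.
      Visit Y.
    Visit Z.
  At C: no right child.
  Visit C.
Visit M.
Full post-order sequence: G, W, P, J, S, V, N, A, R, E, Y, Z, C, M.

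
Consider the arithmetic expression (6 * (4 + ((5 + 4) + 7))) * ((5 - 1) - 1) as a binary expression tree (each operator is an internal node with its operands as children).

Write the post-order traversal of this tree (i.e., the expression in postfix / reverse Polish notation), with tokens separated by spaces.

Post-order on an expression tree gives postfix notation: for each operator, emit left operand, right operand, then the operator.

6 4 5 4 + 7 + + * 5 1 - 1 - *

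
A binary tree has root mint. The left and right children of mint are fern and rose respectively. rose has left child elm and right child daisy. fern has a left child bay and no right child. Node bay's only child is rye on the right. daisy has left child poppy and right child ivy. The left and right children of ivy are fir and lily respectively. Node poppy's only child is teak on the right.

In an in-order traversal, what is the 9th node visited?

In-order visits the left subtree, then the node, then the right subtree.
At mint: go left to fern.
  At fern: go left to bay.
    At bay: no left child.
    Visit bay.
    At bay: go right to rye.
      rye is a leaf — visit rye.
  Visit fern.
  At fern: no right child.
Visit mint.
At mint: go right to rose.
  At rose: go left to elm.
    elm is a leaf — visit elm.
  Visit rose.
  At rose: go right to daisy.
    At daisy: go left to poppy.
      At poppy: no left child.
      Visit poppy.
      At poppy: go right to teak.
        teak is a leaf — visit teak.
    Visit daisy.
    At daisy: go right to ivy.
      At ivy: go left to fir.
        fir is a leaf — visit fir.
      Visit ivy.
      At ivy: go right to lily.
        lily is a leaf — visit lily.
Full in-order sequence: bay, rye, fern, mint, elm, rose, poppy, teak, daisy, fir, ivy, lily.

daisy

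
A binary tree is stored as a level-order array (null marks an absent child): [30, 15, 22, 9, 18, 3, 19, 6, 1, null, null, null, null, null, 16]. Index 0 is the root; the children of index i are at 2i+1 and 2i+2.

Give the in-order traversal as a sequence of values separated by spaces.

6 9 1 15 18 30 3 22 19 16

In-order visits the left subtree, then the node, then the right subtree.
At 30: go left to 15.
  At 15: go left to 9.
    At 9: go left to 6.
      6 is a leaf — visit 6.
    Visit 9.
    At 9: go right to 1.
      1 is a leaf — visit 1.
  Visit 15.
  At 15: go right to 18.
    18 is a leaf — visit 18.
Visit 30.
At 30: go right to 22.
  At 22: go left to 3.
    3 is a leaf — visit 3.
  Visit 22.
  At 22: go right to 19.
    At 19: no left child.
    Visit 19.
    At 19: go right to 16.
      16 is a leaf — visit 16.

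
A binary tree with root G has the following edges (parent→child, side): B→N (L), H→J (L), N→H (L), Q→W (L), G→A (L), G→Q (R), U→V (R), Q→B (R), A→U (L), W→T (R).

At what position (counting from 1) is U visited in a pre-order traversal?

Pre-order visits the node, then its left subtree, then its right subtree.
Visit G.
At G: go left to A.
  Visit A.
  At A: go left to U.
    Visit U.
    At U: no left child.
    At U: go right to V.
      V is a leaf — visit V.
  At A: no right child.
At G: go right to Q.
  Visit Q.
  At Q: go left to W.
    Visit W.
    At W: no left child.
    At W: go right to T.
      T is a leaf — visit T.
  At Q: go right to B.
    Visit B.
    At B: go left to N.
      Visit N.
      At N: go left to H.
        Visit H.
        At H: go left to J.
          J is a leaf — visit J.
        At H: no right child.
      At N: no right child.
    At B: no right child.
Full pre-order sequence: G, A, U, V, Q, W, T, B, N, H, J.

3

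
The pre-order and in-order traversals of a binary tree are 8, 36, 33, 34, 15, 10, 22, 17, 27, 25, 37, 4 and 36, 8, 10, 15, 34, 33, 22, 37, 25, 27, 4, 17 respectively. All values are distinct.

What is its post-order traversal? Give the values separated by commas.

36, 10, 15, 34, 37, 25, 4, 27, 17, 22, 33, 8

The first element of pre-order is the root; it splits in-order into left and right subtrees.
Root 8: left subtree has 1 node {36}, right has 10 {10, 15, 34, 33, 22, 37, 25, 27, 4, 17}.
  Root 33: left subtree has 3 nodes {10, 15, 34}, right has 6 {22, 37, 25, 27, 4, 17}.
    Root 34: left subtree has 2 nodes {10, 15}, right has 0 { }.
      Root 15: left subtree has 1 node {10}, right has 0 { }.
    Root 22: left subtree has 0 nodes { }, right has 5 {37, 25, 27, 4, 17}.
      Root 17: left subtree has 4 nodes {37, 25, 27, 4}, right has 0 { }.
        Root 27: left subtree has 2 nodes {37, 25}, right has 1 {4}.
          Root 25: left subtree has 1 node {37}, right has 0 { }.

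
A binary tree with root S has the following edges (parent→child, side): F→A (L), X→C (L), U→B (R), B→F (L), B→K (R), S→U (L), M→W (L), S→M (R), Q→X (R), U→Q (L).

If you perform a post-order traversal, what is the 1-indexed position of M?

10

Post-order visits the left subtree, then the right subtree, then the node.
At S: go left to U.
  At U: go left to Q.
    At Q: no left child.
    At Q: go right to X.
      At X: go left to C.
        C is a leaf — visit C.
      At X: no right child.
      Visit X.
    Visit Q.
  At U: go right to B.
    At B: go left to F.
      At F: go left to A.
        A is a leaf — visit A.
      At F: no right child.
      Visit F.
    At B: go right to K.
      K is a leaf — visit K.
    Visit B.
  Visit U.
At S: go right to M.
  At M: go left to W.
    W is a leaf — visit W.
  At M: no right child.
  Visit M.
Visit S.
Full post-order sequence: C, X, Q, A, F, K, B, U, W, M, S.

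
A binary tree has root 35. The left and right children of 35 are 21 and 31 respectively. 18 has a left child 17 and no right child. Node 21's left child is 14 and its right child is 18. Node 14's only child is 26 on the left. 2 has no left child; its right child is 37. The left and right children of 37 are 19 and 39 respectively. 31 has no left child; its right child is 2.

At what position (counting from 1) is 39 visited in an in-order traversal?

In-order visits the left subtree, then the node, then the right subtree.
At 35: go left to 21.
  At 21: go left to 14.
    At 14: go left to 26.
      26 is a leaf — visit 26.
    Visit 14.
    At 14: no right child.
  Visit 21.
  At 21: go right to 18.
    At 18: go left to 17.
      17 is a leaf — visit 17.
    Visit 18.
    At 18: no right child.
Visit 35.
At 35: go right to 31.
  At 31: no left child.
  Visit 31.
  At 31: go right to 2.
    At 2: no left child.
    Visit 2.
    At 2: go right to 37.
      At 37: go left to 19.
        19 is a leaf — visit 19.
      Visit 37.
      At 37: go right to 39.
        39 is a leaf — visit 39.
Full in-order sequence: 26, 14, 21, 17, 18, 35, 31, 2, 19, 37, 39.

11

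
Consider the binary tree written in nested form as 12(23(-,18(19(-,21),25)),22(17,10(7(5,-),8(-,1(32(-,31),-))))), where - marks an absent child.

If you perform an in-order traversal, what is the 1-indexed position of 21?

In-order visits the left subtree, then the node, then the right subtree.
At 12: go left to 23.
  At 23: no left child.
  Visit 23.
  At 23: go right to 18.
    At 18: go left to 19.
      At 19: no left child.
      Visit 19.
      At 19: go right to 21.
        21 is a leaf — visit 21.
    Visit 18.
    At 18: go right to 25.
      25 is a leaf — visit 25.
Visit 12.
At 12: go right to 22.
  At 22: go left to 17.
    17 is a leaf — visit 17.
  Visit 22.
  At 22: go right to 10.
    At 10: go left to 7.
      At 7: go left to 5.
        5 is a leaf — visit 5.
      Visit 7.
      At 7: no right child.
    Visit 10.
    At 10: go right to 8.
      At 8: no left child.
      Visit 8.
      At 8: go right to 1.
        At 1: go left to 32.
          At 32: no left child.
          Visit 32.
          At 32: go right to 31.
            31 is a leaf — visit 31.
        Visit 1.
        At 1: no right child.
Full in-order sequence: 23, 19, 21, 18, 25, 12, 17, 22, 5, 7, 10, 8, 32, 31, 1.

3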